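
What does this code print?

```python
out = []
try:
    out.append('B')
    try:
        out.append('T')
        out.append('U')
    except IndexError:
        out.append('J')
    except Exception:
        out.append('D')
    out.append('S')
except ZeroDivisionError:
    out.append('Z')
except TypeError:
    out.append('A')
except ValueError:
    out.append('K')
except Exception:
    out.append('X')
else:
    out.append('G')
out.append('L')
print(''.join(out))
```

Execution trace: 'B' (try body) → 'T' (inner try body) → 'U' (inner try body, no exception) → 'S' (try body, no exception) → 'G' (else) → 'L' (after the try/except). Output: BTUSGL

Answer: BTUSGL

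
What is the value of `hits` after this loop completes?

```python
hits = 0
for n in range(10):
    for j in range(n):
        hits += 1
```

Triangle number: 0+1+2+...+9
`hits` takes the values: 0 → 1 → 2 → 3 → 4 → 5 → 6 → 7 → 8 → 9 → 10 → 11 → 12 → 13 → 14 → 15 → 16 → 17 → 18 → 19 → 20 → 21 → 22 → 23 → 24 → 25 → 26 → 27 → 28 → 29 → … → 41 → 42 → 43 → 44 → 45

Answer: 45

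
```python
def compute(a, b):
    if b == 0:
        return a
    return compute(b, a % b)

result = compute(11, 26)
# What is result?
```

compute(11, 26) -> compute(26, 11) -> compute(11, 4) -> compute(4, 3) -> compute(3, 1) -> compute(1, 0) -> 1

Answer: 1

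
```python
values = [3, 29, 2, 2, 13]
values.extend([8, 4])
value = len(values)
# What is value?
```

Trace:
`values = [3, 29, 2, 2, 13]` → values = [3, 29, 2, 2, 13]
`values.extend([8, 4])` → values = [3, 29, 2, 2, 13, 8, 4]
`value = len(values)` → value = 7
So value = 7

Answer: 7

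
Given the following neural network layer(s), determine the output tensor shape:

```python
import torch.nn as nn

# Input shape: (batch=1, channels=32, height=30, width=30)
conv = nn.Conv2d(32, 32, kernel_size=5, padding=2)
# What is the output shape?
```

Input: (1, 32, 30, 30) -> Output: (1, 32, 30, 30)

Answer: (1, 32, 30, 30)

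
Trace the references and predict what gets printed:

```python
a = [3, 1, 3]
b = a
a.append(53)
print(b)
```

Key concept: basic list aliasing.
Step by step:
`a = [3, 1, 3]` → a = [3, 1, 3]
`b = a` → b = [3, 1, 3] (same object as a)
`a.append(53)` → a = [3, 1, 3, 53] (same object as b); b = [3, 1, 3, 53] (same object as a)
`print(b)` → prints [3, 1, 3, 53]

Answer: [3, 1, 3, 53]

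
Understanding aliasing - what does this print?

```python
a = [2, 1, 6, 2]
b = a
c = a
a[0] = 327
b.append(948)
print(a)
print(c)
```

Key concept: multiple aliases.
Step by step:
`a = [2, 1, 6, 2]` → a = [2, 1, 6, 2]
`b = a` → b = [2, 1, 6, 2] (same object as a)
`c = a` → c = [2, 1, 6, 2] (same object as a, b)
`a[0] = 327` → a = [327, 1, 6, 2] (same object as b, c); b = [327, 1, 6, 2] (same object as a, c); c = [327, 1, 6, 2] (same object as a, b)
`b.append(948)` → a = [327, 1, 6, 2, 948] (same object as b, c); b = [327, 1, 6, 2, 948] (same object as a, c); c = [327, 1, 6, 2, 948] (same object as a, b)
`print(a)` → prints [327, 1, 6, 2, 948]
`print(c)` → prints [327, 1, 6, 2, 948]

Answer:
[327, 1, 6, 2, 948]
[327, 1, 6, 2, 948]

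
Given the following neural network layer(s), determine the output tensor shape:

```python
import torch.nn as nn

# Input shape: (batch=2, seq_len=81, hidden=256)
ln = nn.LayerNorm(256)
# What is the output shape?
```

Input: (2, 81, 256) -> Output: (2, 81, 256)

Answer: (2, 81, 256)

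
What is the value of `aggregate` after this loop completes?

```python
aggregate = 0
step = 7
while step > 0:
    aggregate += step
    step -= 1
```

Sum 7 down to 1
`aggregate` takes the values: 0 → 7 → 13 → 18 → 22 → 25 → 27 → 28

Answer: 28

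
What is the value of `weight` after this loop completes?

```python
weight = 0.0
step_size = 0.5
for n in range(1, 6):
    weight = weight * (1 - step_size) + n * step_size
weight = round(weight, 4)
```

Moving average with lr=0.5
`weight` takes the values: 0.0 → 0.5 → 1.25 → 2.125 → 3.0625 → 4.03125 → 4.0312

Answer: 4.0312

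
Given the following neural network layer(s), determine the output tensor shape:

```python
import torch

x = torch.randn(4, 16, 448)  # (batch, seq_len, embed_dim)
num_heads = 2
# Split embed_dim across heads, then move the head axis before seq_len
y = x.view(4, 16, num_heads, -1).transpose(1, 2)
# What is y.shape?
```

Input: (4, 16, 448) -> head_dim = 448 // 2 = 224; after view: (4, 16, 2, 224) -> after transpose(1, 2): (4, 2, 16, 224) -> Output: (4, 2, 16, 224)

Answer: (4, 2, 16, 224)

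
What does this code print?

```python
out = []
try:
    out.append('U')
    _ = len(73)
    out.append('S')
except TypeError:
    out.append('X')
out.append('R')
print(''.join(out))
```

Execution trace: 'U' (try body) → 'X' (except TypeError) → 'R' (after the try/except). Output: UXR

Answer: UXR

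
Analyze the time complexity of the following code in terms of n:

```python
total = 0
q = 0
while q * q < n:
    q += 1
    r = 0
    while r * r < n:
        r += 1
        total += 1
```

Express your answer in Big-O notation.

Each loop level contributes: √n × √n. Multiplying the contributions gives O(n).

Answer: O(n)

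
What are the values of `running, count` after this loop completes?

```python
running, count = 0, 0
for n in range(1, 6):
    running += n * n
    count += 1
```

Sum of squares and count
`running, count` takes the values: (0, 0) → (1, 0) → (1, 1) → (5, 1) → (5, 2) → (14, 2) → (14, 3) → (30, 3) → (30, 4) → (55, 4) → (55, 5)

Answer: 55, 5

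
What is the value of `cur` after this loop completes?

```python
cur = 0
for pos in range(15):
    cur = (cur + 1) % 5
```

Increment mod 5, 15 times = 0
`cur` takes the values: 0 → 1 → 2 → 3 → 4 → 0 → 1 → 2 → 3 → 4 → 0 → 1 → 2 → 3 → 4 → 0

Answer: 0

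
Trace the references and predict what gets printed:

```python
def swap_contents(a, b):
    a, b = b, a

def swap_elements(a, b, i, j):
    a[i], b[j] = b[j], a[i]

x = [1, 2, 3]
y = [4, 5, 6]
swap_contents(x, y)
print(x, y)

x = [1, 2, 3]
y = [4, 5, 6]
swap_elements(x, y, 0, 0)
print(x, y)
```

Key concept: parameter rebinding vs mutation.
Step by step:
`x = [1, 2, 3]` → x = [1, 2, 3]
`y = [4, 5, 6]` → y = [4, 5, 6]
`swap_contents(x, y)` → no visible change to tracked variables
`print(x, y)` → prints [1, 2, 3] [4, 5, 6]
`x = [1, 2, 3]` → x = [1, 2, 3]
`y = [4, 5, 6]` → y = [4, 5, 6]
`swap_elements(x, y, 0, 0)` → x = [4, 2, 3]; y = [1, 5, 6]
`print(x, y)` → prints [4, 2, 3] [1, 5, 6]

Answer:
[1, 2, 3] [4, 5, 6]
[4, 2, 3] [1, 5, 6]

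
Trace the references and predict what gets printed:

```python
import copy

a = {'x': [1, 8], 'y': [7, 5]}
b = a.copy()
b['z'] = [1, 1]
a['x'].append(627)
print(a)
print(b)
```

Key concept: shallow copy of dict with mutable values.
Step by step:
`a = {'x': [1, 8], 'y': [7, 5]}` → a = {'x': [1, 8], 'y': [7, 5]}
`b = a.copy()` → b = {'x': [1, 8], 'y': [7, 5]}
`b['z'] = [1, 1]` → b = {'x': [1, 8], 'y': [7, 5], 'z': [1, 1]}
`a['x'].append(627)` → a = {'x': [1, 8, 627], 'y': [7, 5]}; b = {'x': [1, 8, 627], 'y': [7, 5], 'z': [1, 1]}
`print(a)` → prints {'x': [1, 8, 627], 'y': [7, 5]}
`print(b)` → prints {'x': [1, 8, 627], 'y': [7, 5], 'z': [1, 1]}

Answer:
{'x': [1, 8, 627], 'y': [7, 5]}
{'x': [1, 8, 627], 'y': [7, 5], 'z': [1, 1]}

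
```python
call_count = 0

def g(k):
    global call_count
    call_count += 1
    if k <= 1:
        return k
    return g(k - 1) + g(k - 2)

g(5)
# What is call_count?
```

Calls(k) = 1 + Calls(k-1) + Calls(k-2); Calls(0)=Calls(1)=1. For k=5 this gives 15.

Answer: 15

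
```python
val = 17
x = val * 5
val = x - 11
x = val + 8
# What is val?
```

Trace:
`val = 17` → val = 17
`x = val * 5` → x = 85
`val = x - 11` → val = 74
`x = val + 8` → x = 82
So val = 74

Answer: 74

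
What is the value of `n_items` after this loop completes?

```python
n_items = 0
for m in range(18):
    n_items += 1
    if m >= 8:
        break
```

Loop breaks when m reaches 8, n_items is 9
`n_items` takes the values: 0 → 1 → 2 → 3 → 4 → 5 → 6 → 7 → 8 → 9

Answer: 9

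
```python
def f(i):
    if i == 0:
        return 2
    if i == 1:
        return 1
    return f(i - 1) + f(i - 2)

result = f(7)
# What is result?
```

Build up from base cases: f(0)=2, f(1)=1, f(2)=3, f(3)=4, f(4)=7, f(5)=11, f(6)=18, ..., f(7)=29

Answer: 29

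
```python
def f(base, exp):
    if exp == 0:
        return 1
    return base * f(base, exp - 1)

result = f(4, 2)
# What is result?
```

f(4, 2) = 4 * 4 = 16

Answer: 16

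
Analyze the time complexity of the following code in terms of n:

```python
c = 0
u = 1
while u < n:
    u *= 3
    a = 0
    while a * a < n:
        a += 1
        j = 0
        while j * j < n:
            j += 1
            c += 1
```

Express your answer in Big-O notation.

Each loop level contributes: log n × √n × √n. Multiplying the contributions gives O(n log n).

Answer: O(n log n)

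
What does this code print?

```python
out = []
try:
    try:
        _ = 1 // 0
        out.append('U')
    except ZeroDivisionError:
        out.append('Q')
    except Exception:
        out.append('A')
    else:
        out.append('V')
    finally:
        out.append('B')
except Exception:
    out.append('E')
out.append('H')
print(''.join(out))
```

Execution trace: 'Q' (inner except ZeroDivisionError) → 'B' (inner finally) → 'H' (after the try/except). Output: QBH

Answer: QBH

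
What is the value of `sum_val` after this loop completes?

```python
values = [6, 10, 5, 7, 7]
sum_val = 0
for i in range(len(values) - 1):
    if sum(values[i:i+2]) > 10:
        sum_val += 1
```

Count windows with sum > 10
`sum_val` takes the values: 0 → 1 → 2 → 3 → 4

Answer: 4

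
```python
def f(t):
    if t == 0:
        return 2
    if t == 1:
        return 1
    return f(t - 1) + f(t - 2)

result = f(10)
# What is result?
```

Build up from base cases: f(0)=2, f(1)=1, f(2)=3, f(3)=4, f(4)=7, f(5)=11, f(6)=18, ..., f(10)=123

Answer: 123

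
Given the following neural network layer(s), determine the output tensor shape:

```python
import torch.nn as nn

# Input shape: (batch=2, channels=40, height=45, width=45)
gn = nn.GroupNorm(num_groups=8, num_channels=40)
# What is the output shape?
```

Input: (2, 40, 45, 45) -> Output: (2, 40, 45, 45)

Answer: (2, 40, 45, 45)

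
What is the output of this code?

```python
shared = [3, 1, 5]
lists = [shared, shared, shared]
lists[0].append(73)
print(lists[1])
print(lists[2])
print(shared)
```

Key concept: list of same reference.
Step by step:
`shared = [3, 1, 5]` → shared = [3, 1, 5]
`lists = [shared, shared, shared]` → lists = [[3, 1, 5], [3, 1, 5], [3, 1, 5]]
`lists[0].append(73)` → shared = [3, 1, 5, 73]; lists = [[3, 1, 5, 73], [3, 1, 5, 73], [3, 1, 5, 73]]
`print(lists[1])` → prints [3, 1, 5, 73]
`print(lists[2])` → prints [3, 1, 5, 73]
`print(shared)` → prints [3, 1, 5, 73]

Answer:
[3, 1, 5, 73]
[3, 1, 5, 73]
[3, 1, 5, 73]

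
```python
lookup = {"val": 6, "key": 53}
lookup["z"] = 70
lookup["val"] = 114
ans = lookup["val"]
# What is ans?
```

Trace:
`lookup = {"val": 6, "key": 53}` → lookup = {'val': 6, 'key': 53}
`lookup["z"] = 70` → lookup = {'val': 6, 'key': 53, 'z': 70}
`lookup["val"] = 114` → lookup = {'val': 114, 'key': 53, 'z': 70}
`ans = lookup["val"]` → ans = 114
So ans = 114

Answer: 114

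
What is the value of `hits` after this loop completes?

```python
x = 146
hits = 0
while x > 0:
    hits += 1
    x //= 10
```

Count digits by repeated division by 10
`hits` takes the values: 0 → 1 → 2 → 3

Answer: 3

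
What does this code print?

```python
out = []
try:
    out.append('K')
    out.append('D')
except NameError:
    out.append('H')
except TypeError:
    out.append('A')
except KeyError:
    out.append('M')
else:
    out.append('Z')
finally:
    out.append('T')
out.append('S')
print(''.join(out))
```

Execution trace: 'K' (try body) → 'D' (try body, no exception) → 'Z' (else) → 'T' (finally) → 'S' (after the try/except). Output: KDZTS

Answer: KDZTS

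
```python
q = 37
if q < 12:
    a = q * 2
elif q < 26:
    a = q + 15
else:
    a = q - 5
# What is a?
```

Trace:
`q = 37` → q = 37
`if q < 12: ...` → q < 12 is False, q < 26 is False, take else branch → a = 32
So a = 32

Answer: 32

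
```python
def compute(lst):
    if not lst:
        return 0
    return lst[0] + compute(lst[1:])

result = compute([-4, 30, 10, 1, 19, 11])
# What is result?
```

(-4) + 30 + 10 + 1 + 19 + 11 + 0 = 67

Answer: 67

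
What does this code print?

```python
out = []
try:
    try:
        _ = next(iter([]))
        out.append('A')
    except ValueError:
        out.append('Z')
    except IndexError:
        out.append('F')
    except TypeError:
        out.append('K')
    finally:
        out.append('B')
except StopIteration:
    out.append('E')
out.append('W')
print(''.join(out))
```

Execution trace: 'B' (finally) → 'E' (outer except StopIteration) → 'W' (after the try/except). Output: BEW

Answer: BEW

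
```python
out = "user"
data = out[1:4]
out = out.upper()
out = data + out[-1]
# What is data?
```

Trace:
`out = "user"` → out = 'user'
`data = out[1:4]` → data = 'ser'
`out = out.upper()` → out = 'USER'
`out = data + out[-1]` → out = 'serR'
So data = 'ser'

Answer: 'ser'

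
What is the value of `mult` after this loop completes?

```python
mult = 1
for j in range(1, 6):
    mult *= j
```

5! = 120
`mult` takes the values: 1 → 2 → 6 → 24 → 120

Answer: 120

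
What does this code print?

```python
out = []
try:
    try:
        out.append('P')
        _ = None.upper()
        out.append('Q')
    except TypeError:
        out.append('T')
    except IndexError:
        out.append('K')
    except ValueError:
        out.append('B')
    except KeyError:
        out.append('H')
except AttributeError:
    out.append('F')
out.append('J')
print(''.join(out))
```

Execution trace: 'P' (try body) → 'F' (outer except AttributeError) → 'J' (after the try/except). Output: PFJ

Answer: PFJ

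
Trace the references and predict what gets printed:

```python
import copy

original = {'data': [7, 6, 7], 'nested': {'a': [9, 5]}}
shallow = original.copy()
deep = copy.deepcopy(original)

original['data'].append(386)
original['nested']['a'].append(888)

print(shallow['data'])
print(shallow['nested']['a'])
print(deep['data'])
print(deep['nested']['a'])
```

Key concept: comparing shallow vs deep copy.
Step by step:
`original = {'data': [7, 6, 7], 'nested': {'a': [9, 5]}}` → original = {'data': [7, 6, 7], 'nested': {'a': [9, 5]}}
`shallow = original.copy()` → shallow = {'data': [7, 6, 7], 'nested': {'a': [9, 5]}}
`deep = copy.deepcopy(original)` → deep = {'data': [7, 6, 7], 'nested': {'a': [9, 5]}}
`original['data'].append(386)` → original = {'data': [7, 6, 7, 386], 'nested': {'a': [9, 5]}}; shallow = {'data': [7, 6, 7, 386], 'nested': {'a': [9, 5]}}
`original['nested']['a'].append(888)` → original = {'data': [7, 6, 7, 386], 'nested': {'a': [9, 5, 888]}}; shallow = {'data': [7, 6, 7, 386], 'nested': {'a': [9, 5, 888]}}
`print(shallow['data'])` → prints [7, 6, 7, 386]
`print(shallow['nested']['a'])` → prints [9, 5, 888]
`print(deep['data'])` → prints [7, 6, 7]
`print(deep['nested']['a'])` → prints [9, 5]

Answer:
[7, 6, 7, 386]
[9, 5, 888]
[7, 6, 7]
[9, 5]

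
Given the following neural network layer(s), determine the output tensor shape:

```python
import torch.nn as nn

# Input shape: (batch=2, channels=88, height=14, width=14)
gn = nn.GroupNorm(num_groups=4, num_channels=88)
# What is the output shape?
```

Input: (2, 88, 14, 14) -> Output: (2, 88, 14, 14)

Answer: (2, 88, 14, 14)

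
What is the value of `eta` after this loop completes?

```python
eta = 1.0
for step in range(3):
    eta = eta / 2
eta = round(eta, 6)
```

Halving LR 3 times: 1 / 2^3
`eta` takes the values: 1.0 → 0.5 → 0.25 → 0.125

Answer: 0.125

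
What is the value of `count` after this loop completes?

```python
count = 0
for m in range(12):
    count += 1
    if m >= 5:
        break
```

Loop breaks when m reaches 5, count is 6
`count` takes the values: 0 → 1 → 2 → 3 → 4 → 5 → 6

Answer: 6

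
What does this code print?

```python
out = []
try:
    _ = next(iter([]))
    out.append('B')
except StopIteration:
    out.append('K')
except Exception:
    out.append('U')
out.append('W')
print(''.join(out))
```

Execution trace: 'K' (except StopIteration) → 'W' (after the try/except). Output: KW

Answer: KW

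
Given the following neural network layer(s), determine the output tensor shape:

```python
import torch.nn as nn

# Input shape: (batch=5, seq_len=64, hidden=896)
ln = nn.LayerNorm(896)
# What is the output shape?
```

Input: (5, 64, 896) -> Output: (5, 64, 896)

Answer: (5, 64, 896)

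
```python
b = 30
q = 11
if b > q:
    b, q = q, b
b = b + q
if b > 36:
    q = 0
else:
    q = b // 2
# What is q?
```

Trace:
`b = 30` → b = 30
`q = 11` → q = 11
`if b > q: ...` → b > q is True → b = 11; q = 30
`b = b + q` → b = 41
`if b > 36: ...` → b > 36 is True → q = 0
So q = 0

Answer: 0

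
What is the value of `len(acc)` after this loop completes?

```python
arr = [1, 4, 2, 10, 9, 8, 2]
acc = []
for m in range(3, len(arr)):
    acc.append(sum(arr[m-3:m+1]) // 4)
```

Number of 4-element averages
`acc` takes the values: [] → [4] → [4, 6] → [4, 6, 7] → [4, 6, 7, 7]
So `len(acc)` = 4

Answer: 4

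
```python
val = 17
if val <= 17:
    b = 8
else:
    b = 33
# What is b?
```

Trace:
`val = 17` → val = 17
`if val <= 17: ...` → val <= 17 is True → b = 8
So b = 8

Answer: 8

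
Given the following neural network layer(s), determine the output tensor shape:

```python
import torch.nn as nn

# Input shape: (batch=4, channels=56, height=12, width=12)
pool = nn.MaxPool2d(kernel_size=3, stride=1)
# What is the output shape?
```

Input: (4, 56, 12, 12) -> Output: (4, 56, 10, 10)

Answer: (4, 56, 10, 10)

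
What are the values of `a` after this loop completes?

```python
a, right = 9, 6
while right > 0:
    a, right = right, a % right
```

GCD of 9 and 6
`a` takes the values: 9 → 6 → 3

Answer: 3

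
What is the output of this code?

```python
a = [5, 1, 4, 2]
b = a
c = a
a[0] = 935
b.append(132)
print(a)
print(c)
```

Key concept: multiple aliases.
Step by step:
`a = [5, 1, 4, 2]` → a = [5, 1, 4, 2]
`b = a` → b = [5, 1, 4, 2] (same object as a)
`c = a` → c = [5, 1, 4, 2] (same object as a, b)
`a[0] = 935` → a = [935, 1, 4, 2] (same object as b, c); b = [935, 1, 4, 2] (same object as a, c); c = [935, 1, 4, 2] (same object as a, b)
`b.append(132)` → a = [935, 1, 4, 2, 132] (same object as b, c); b = [935, 1, 4, 2, 132] (same object as a, c); c = [935, 1, 4, 2, 132] (same object as a, b)
`print(a)` → prints [935, 1, 4, 2, 132]
`print(c)` → prints [935, 1, 4, 2, 132]

Answer:
[935, 1, 4, 2, 132]
[935, 1, 4, 2, 132]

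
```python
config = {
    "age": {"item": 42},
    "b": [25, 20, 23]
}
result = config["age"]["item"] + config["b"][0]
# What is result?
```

Trace:
`config = { ...` → config = {'age': {'item': 42}, 'b': [25, 20, 23]}
`result = config["age"]["item"] + config["b"][0]` → result = 67
So result = 67

Answer: 67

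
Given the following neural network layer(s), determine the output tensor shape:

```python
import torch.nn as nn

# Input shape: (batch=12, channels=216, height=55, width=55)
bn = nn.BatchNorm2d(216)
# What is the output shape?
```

Input: (12, 216, 55, 55) -> Output: (12, 216, 55, 55)

Answer: (12, 216, 55, 55)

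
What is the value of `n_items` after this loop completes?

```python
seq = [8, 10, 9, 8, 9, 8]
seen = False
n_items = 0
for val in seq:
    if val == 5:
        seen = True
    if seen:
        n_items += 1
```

Count elements after first 5 in [8, 10, 9, 8, 9, 8]
`n_items` takes the values: 0

Answer: 0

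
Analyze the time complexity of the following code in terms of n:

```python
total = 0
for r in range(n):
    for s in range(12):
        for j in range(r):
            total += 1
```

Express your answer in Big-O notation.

Each loop level contributes: n × 1 × n. Multiplying the contributions gives O(n^2).

Answer: O(n^2)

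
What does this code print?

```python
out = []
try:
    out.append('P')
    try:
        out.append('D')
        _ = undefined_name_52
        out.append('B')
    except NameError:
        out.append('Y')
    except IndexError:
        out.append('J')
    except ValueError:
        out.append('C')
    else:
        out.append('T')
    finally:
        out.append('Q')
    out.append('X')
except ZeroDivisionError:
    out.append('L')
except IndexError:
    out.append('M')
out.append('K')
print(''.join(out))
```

Execution trace: 'P' (try body) → 'D' (inner try body) → 'Y' (inner except NameError) → 'Q' (inner finally) → 'X' (try body, no exception) → 'K' (after the try/except). Output: PDYQXK

Answer: PDYQXK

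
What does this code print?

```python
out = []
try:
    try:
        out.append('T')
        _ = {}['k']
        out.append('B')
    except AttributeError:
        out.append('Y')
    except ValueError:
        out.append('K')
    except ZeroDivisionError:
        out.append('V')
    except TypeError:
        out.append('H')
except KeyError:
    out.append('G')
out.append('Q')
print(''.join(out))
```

Execution trace: 'T' (try body) → 'G' (outer except KeyError) → 'Q' (after the try/except). Output: TGQ

Answer: TGQ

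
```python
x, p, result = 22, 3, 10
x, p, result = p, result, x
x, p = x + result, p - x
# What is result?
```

Trace:
`x, p, result = 22, 3, 10` → x = 22; p = 3; result = 10
`x, p, result = p, result, x` → x = 3; p = 10; result = 22
`x, p = x + result, p - x` → x = 25; p = 7
So result = 22

Answer: 22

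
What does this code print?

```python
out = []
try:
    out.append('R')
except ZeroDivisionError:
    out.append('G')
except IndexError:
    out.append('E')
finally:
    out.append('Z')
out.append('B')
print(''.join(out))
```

Execution trace: 'R' (try body, no exception) → 'Z' (finally) → 'B' (after the try/except). Output: RZB

Answer: RZB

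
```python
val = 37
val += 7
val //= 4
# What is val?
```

Trace:
`val = 37` → val = 37
`val += 7` → val = 44
`val //= 4` → val = 11
So val = 11

Answer: 11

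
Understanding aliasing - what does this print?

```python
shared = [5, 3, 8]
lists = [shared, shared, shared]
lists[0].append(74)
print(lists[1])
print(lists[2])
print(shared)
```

Key concept: list of same reference.
Step by step:
`shared = [5, 3, 8]` → shared = [5, 3, 8]
`lists = [shared, shared, shared]` → lists = [[5, 3, 8], [5, 3, 8], [5, 3, 8]]
`lists[0].append(74)` → shared = [5, 3, 8, 74]; lists = [[5, 3, 8, 74], [5, 3, 8, 74], [5, 3, 8, 74]]
`print(lists[1])` → prints [5, 3, 8, 74]
`print(lists[2])` → prints [5, 3, 8, 74]
`print(shared)` → prints [5, 3, 8, 74]

Answer:
[5, 3, 8, 74]
[5, 3, 8, 74]
[5, 3, 8, 74]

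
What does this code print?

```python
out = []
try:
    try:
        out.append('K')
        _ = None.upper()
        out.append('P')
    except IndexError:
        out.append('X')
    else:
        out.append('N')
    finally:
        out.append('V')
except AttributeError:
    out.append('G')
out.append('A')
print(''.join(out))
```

Execution trace: 'K' (try body) → 'V' (finally) → 'G' (outer except AttributeError) → 'A' (after the try/except). Output: KVGA

Answer: KVGA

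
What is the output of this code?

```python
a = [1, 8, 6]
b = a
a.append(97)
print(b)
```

Key concept: basic list aliasing.
Step by step:
`a = [1, 8, 6]` → a = [1, 8, 6]
`b = a` → b = [1, 8, 6] (same object as a)
`a.append(97)` → a = [1, 8, 6, 97] (same object as b); b = [1, 8, 6, 97] (same object as a)
`print(b)` → prints [1, 8, 6, 97]

Answer: [1, 8, 6, 97]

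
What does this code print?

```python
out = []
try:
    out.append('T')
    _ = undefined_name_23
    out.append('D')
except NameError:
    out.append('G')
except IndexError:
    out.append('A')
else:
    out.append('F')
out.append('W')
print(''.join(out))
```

Execution trace: 'T' (try body) → 'G' (except NameError) → 'W' (after the try/except). Output: TGW

Answer: TGW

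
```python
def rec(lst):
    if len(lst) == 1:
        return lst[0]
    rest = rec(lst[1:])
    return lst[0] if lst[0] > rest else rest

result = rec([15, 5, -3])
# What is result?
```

Recursive max over [15, 5, -3] = 15

Answer: 15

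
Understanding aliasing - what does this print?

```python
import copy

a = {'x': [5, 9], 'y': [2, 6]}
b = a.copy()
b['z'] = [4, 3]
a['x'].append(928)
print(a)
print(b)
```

Key concept: shallow copy of dict with mutable values.
Step by step:
`a = {'x': [5, 9], 'y': [2, 6]}` → a = {'x': [5, 9], 'y': [2, 6]}
`b = a.copy()` → b = {'x': [5, 9], 'y': [2, 6]}
`b['z'] = [4, 3]` → b = {'x': [5, 9], 'y': [2, 6], 'z': [4, 3]}
`a['x'].append(928)` → a = {'x': [5, 9, 928], 'y': [2, 6]}; b = {'x': [5, 9, 928], 'y': [2, 6], 'z': [4, 3]}
`print(a)` → prints {'x': [5, 9, 928], 'y': [2, 6]}
`print(b)` → prints {'x': [5, 9, 928], 'y': [2, 6], 'z': [4, 3]}

Answer:
{'x': [5, 9, 928], 'y': [2, 6]}
{'x': [5, 9, 928], 'y': [2, 6], 'z': [4, 3]}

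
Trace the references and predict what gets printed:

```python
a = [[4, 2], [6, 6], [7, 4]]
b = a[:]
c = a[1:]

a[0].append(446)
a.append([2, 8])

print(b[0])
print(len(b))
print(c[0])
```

Key concept: slice with nested mutation.
Step by step:
`a = [[4, 2], [6, 6], [7, 4]]` → a = [[4, 2], [6, 6], [7, 4]]
`b = a[:]` → b = [[4, 2], [6, 6], [7, 4]]
`c = a[1:]` → c = [[6, 6], [7, 4]]
`a[0].append(446)` → a = [[4, 2, 446], [6, 6], [7, 4]]; b = [[4, 2, 446], [6, 6], [7, 4]]
`a.append([2, 8])` → a = [[4, 2, 446], [6, 6], [7, 4], [2, 8]]
`print(b[0])` → prints [4, 2, 446]
`print(len(b))` → prints 3
`print(c[0])` → prints [6, 6]

Answer:
[4, 2, 446]
3
[6, 6]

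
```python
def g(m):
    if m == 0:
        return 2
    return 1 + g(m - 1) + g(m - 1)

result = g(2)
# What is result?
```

g(m) = 1 + 2·g(m-1), g(0)=2. Closed form: (2+1)·2^2 - 1 = 11.

Answer: 11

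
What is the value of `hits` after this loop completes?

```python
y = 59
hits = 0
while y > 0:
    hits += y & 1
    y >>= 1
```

Count set bits in 59 (binary: 0b111011)
`hits` takes the values: 0 → 1 → 2 → 3 → 4 → 5

Answer: 5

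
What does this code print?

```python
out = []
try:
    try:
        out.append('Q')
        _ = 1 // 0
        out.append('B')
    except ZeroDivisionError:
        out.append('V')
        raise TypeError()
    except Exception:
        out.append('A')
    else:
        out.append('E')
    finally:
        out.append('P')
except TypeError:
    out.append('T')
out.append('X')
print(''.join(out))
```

Execution trace: 'Q' (try body) → 'V' (except ZeroDivisionError) → 'P' (finally) → 'T' (outer except TypeError) → 'X' (after the try/except). Output: QVPTX

Answer: QVPTX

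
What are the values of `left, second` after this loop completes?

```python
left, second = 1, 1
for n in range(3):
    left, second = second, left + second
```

Fibonacci: after 3 iterations
`left, second` takes the values: (1, 1) → (1, 2) → (2, 3) → (3, 5)

Answer: 3, 5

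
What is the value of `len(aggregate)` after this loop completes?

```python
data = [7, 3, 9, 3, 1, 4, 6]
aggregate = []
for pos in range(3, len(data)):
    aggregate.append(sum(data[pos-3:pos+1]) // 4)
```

Number of 4-element averages
`aggregate` takes the values: [] → [5] → [5, 4] → [5, 4, 4] → [5, 4, 4, 3]
So `len(aggregate)` = 4

Answer: 4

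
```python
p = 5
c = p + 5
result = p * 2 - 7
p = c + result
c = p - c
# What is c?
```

Trace:
`p = 5` → p = 5
`c = p + 5` → c = 10
`result = p * 2 - 7` → result = 3
`p = c + result` → p = 13
`c = p - c` → c = 3
So c = 3

Answer: 3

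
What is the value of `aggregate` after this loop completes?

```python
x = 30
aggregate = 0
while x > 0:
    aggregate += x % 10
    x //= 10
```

Sum digits of 30
`aggregate` takes the values: 0 → 3

Answer: 3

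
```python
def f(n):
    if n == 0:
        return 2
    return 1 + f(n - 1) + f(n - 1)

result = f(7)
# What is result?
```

f(n) = 1 + 2·f(n-1), f(0)=2. Closed form: (2+1)·2^7 - 1 = 383.

Answer: 383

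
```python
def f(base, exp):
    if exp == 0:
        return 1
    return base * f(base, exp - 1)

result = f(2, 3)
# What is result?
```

f(2, 3) = 2 * 2 * 2 = 8

Answer: 8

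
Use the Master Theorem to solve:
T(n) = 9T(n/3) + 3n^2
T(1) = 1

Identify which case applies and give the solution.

a=9, b=3, f(n)=3n^2. log_3(9) = 2. Since c=2 = 2, Case 2 applies: T(n) = Θ(n^log_b(a) · log n) = O(n^2 log n).

Answer: O(n^2 log n) - Case 2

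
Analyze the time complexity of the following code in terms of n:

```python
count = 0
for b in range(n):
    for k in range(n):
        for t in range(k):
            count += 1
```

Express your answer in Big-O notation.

Each loop level contributes: n × n × n. Multiplying the contributions gives O(n^3).

Answer: O(n^3)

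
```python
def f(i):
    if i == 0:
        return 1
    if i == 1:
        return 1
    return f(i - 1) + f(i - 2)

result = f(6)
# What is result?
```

Build up from base cases: f(0)=1, f(1)=1, f(2)=2, f(3)=3, f(4)=5, f(5)=8, f(6)=13

Answer: 13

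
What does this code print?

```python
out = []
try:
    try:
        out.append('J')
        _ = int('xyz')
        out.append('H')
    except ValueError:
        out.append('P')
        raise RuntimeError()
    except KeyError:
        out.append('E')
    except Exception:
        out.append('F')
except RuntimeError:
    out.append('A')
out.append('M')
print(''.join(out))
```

Execution trace: 'J' (inner try body) → 'P' (inner except ValueError) → 'A' (outer except RuntimeError) → 'M' (after the try/except). Output: JPAM

Answer: JPAM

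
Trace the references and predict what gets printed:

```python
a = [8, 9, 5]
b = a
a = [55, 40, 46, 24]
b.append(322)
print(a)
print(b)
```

Key concept: rebinding vs mutation: a is rebound to a new list, b still points at the original.
Step by step:
`a = [8, 9, 5]` → a = [8, 9, 5]
`b = a` → b = [8, 9, 5] (same object as a)
`a = [55, 40, 46, 24]` → a = [55, 40, 46, 24]
`b.append(322)` → b = [8, 9, 5, 322]
`print(a)` → prints [55, 40, 46, 24]
`print(b)` → prints [8, 9, 5, 322]

Answer:
[55, 40, 46, 24]
[8, 9, 5, 322]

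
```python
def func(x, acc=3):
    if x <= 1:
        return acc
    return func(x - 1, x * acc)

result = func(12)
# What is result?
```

Accumulator trace (n, acc): (12, 3) -> (11, 36) -> (10, 396) -> (9, 3960) -> (8, 35640) -> (7, 285120) -> (6, 1995840) -> (5, 11975040) -> (4, 59875200) -> (3, 239500800) -> (2, 718502400) -> (1, 1437004800) -> return 1437004800

Answer: 1437004800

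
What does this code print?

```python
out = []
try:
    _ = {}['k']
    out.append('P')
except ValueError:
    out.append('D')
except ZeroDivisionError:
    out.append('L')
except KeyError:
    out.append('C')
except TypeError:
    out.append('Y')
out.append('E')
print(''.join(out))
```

Execution trace: 'C' (except KeyError) → 'E' (after the try/except). Output: CE

Answer: CE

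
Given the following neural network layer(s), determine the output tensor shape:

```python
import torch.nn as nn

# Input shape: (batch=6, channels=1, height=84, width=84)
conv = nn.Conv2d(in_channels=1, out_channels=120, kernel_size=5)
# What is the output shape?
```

Input: (6, 1, 84, 84) -> Output: (6, 120, 80, 80)

Answer: (6, 120, 80, 80)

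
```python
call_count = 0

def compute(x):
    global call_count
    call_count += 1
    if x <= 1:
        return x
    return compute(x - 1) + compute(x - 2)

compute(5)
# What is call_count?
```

Calls(x) = 1 + Calls(x-1) + Calls(x-2); Calls(0)=Calls(1)=1. For x=5 this gives 15.

Answer: 15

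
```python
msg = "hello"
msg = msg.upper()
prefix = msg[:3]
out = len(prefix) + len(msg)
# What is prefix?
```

Trace:
`msg = "hello"` → msg = 'hello'
`msg = msg.upper()` → msg = 'HELLO'
`prefix = msg[:3]` → prefix = 'HEL'
`out = len(prefix) + len(msg)` → out = 8
So prefix = 'HEL'

Answer: 'HEL'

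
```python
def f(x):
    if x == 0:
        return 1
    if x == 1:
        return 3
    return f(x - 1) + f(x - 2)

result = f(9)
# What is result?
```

Build up from base cases: f(0)=1, f(1)=3, f(2)=4, f(3)=7, f(4)=11, f(5)=18, f(6)=29, ..., f(9)=123

Answer: 123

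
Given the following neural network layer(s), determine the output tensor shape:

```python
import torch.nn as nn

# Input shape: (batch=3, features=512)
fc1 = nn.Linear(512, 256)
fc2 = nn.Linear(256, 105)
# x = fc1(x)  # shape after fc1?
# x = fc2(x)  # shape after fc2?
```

Input: (3, 512) -> after fc1: (3, 256) -> Output: (3, 105)

Answer: (3, 105)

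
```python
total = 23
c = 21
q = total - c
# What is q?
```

Trace:
`total = 23` → total = 23
`c = 21` → c = 21
`q = total - c` → q = 2
So q = 2

Answer: 2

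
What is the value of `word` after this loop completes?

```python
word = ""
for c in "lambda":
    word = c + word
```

Reverse 'lambda'
`word` takes the values: "" → "l" → "al" → "mal" → "bmal" → "dbmal" → "adbmal"

Answer: "adbmal"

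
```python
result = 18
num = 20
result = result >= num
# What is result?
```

Trace:
`result = 18` → result = 18
`num = 20` → num = 20
`result = result >= num` → result = False
So result = False

Answer: False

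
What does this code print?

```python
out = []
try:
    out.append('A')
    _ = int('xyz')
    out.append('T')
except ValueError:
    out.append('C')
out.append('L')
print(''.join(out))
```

Execution trace: 'A' (try body) → 'C' (except ValueError) → 'L' (after the try/except). Output: ACL

Answer: ACL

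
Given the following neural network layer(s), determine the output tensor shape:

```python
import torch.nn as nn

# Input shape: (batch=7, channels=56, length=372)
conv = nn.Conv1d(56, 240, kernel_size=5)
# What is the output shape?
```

Input: (7, 56, 372) -> Output: (7, 240, 368)

Answer: (7, 240, 368)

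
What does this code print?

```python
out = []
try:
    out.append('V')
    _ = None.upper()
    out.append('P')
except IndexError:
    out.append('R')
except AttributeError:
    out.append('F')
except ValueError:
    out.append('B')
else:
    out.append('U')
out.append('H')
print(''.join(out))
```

Execution trace: 'V' (try body) → 'F' (except AttributeError) → 'H' (after the try/except). Output: VFH

Answer: VFH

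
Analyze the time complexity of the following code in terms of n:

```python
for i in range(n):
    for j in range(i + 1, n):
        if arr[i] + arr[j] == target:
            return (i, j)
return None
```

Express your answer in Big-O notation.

This is Two sum brute force. Time complexity: O(n²).

Answer: O(n²)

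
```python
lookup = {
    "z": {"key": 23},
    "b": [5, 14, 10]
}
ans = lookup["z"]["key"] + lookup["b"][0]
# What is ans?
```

Trace:
`lookup = { ...` → lookup = {'z': {'key': 23}, 'b': [5, 14, 10]}
`ans = lookup["z"]["key"] + lookup["b"][0]` → ans = 28
So ans = 28

Answer: 28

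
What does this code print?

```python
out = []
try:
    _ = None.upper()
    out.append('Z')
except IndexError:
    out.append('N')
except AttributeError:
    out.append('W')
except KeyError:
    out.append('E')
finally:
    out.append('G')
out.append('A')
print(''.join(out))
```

Execution trace: 'W' (except AttributeError) → 'G' (finally) → 'A' (after the try/except). Output: WGA

Answer: WGA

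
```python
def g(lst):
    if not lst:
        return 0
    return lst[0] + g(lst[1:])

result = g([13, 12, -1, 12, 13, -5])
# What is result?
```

13 + 12 + (-1) + 12 + 13 + (-5) + 0 = 44

Answer: 44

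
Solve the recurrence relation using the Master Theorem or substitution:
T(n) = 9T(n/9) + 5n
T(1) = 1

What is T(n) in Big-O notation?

By Master Theorem: a=9, b=9, f(n)=5n. Since log_9(9) = 1 and f(n) = Θ(n^1), Case 2 applies. T(n) = O(n log n).

Answer: O(n log n)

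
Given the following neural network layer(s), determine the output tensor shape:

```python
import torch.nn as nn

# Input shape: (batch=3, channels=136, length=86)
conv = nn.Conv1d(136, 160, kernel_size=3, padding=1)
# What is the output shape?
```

Input: (3, 136, 86) -> Output: (3, 160, 86)

Answer: (3, 160, 86)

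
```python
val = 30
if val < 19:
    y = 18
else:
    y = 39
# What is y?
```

Trace:
`val = 30` → val = 30
`if val < 19: ...` → val < 19 is False, take else branch → y = 39
So y = 39

Answer: 39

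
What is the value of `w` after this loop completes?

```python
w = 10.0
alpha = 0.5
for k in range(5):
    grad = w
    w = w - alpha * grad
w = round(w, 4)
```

Gradient descent: w = 10.0 * (1 - 0.5)^5
`w` takes the values: 10.0 → 5.0 → 2.5 → 1.25 → 0.625 → 0.3125

Answer: 0.3125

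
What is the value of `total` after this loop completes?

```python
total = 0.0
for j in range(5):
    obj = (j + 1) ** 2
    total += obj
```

Sum of squared losses 1² + 2² + ... + 5²
`total` takes the values: 0.0 → 1.0 → 5.0 → 14.0 → 30.0 → 55.0

Answer: 55.0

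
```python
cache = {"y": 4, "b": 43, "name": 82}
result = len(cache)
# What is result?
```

Trace:
`cache = {"y": 4, "b": 43, "name": 82}` → cache = {'y': 4, 'b': 43, 'name': 82}
`result = len(cache)` → result = 3
So result = 3

Answer: 3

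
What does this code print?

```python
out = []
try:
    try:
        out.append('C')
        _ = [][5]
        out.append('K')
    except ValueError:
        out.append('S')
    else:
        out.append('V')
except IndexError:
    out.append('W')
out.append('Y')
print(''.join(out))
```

Execution trace: 'C' (try body) → 'W' (outer except IndexError) → 'Y' (after the try/except). Output: CWY

Answer: CWY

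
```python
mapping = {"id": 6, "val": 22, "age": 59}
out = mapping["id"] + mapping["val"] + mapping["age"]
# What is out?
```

Trace:
`mapping = {"id": 6, "val": 22, "age": 59}` → mapping = {'id': 6, 'val': 22, 'age': 59}
`out = mapping["id"] + mapping["val"] + mapping["age"]` → out = 87
So out = 87

Answer: 87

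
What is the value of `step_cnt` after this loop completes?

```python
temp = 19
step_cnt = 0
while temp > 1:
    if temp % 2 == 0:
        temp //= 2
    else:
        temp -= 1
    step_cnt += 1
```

Steps to reduce 19 to 1
`step_cnt` takes the values: 0 → 1 → 2 → 3 → 4 → 5 → 6

Answer: 6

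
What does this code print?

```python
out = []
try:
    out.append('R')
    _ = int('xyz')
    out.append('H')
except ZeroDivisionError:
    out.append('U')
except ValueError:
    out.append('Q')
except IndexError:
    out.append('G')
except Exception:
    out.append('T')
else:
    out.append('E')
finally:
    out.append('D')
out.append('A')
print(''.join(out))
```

Execution trace: 'R' (try body) → 'Q' (except ValueError) → 'D' (finally) → 'A' (after the try/except). Output: RQDA

Answer: RQDA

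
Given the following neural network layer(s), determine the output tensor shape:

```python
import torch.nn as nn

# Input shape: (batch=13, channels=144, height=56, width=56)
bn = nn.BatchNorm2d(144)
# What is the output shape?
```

Input: (13, 144, 56, 56) -> Output: (13, 144, 56, 56)

Answer: (13, 144, 56, 56)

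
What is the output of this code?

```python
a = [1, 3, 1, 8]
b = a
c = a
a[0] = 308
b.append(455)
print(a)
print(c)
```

Key concept: multiple aliases.
Step by step:
`a = [1, 3, 1, 8]` → a = [1, 3, 1, 8]
`b = a` → b = [1, 3, 1, 8] (same object as a)
`c = a` → c = [1, 3, 1, 8] (same object as a, b)
`a[0] = 308` → a = [308, 3, 1, 8] (same object as b, c); b = [308, 3, 1, 8] (same object as a, c); c = [308, 3, 1, 8] (same object as a, b)
`b.append(455)` → a = [308, 3, 1, 8, 455] (same object as b, c); b = [308, 3, 1, 8, 455] (same object as a, c); c = [308, 3, 1, 8, 455] (same object as a, b)
`print(a)` → prints [308, 3, 1, 8, 455]
`print(c)` → prints [308, 3, 1, 8, 455]

Answer:
[308, 3, 1, 8, 455]
[308, 3, 1, 8, 455]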